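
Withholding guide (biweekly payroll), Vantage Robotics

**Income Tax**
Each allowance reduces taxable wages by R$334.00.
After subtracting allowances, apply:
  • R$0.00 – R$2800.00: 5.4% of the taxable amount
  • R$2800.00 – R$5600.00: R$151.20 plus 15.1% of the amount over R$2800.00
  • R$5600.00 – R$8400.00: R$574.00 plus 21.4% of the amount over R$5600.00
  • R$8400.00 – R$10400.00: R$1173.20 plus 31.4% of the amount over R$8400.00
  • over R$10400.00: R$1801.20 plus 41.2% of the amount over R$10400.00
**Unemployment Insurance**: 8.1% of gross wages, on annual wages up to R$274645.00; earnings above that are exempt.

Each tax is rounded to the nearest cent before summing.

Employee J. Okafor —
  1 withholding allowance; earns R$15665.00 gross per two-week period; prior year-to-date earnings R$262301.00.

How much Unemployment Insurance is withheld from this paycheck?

Unemployment Insurance: cap R$274645.00 − YTD R$262301.00 = R$12344.00 subject; 8.1% × R$12344.00 = R$999.86

R$999.86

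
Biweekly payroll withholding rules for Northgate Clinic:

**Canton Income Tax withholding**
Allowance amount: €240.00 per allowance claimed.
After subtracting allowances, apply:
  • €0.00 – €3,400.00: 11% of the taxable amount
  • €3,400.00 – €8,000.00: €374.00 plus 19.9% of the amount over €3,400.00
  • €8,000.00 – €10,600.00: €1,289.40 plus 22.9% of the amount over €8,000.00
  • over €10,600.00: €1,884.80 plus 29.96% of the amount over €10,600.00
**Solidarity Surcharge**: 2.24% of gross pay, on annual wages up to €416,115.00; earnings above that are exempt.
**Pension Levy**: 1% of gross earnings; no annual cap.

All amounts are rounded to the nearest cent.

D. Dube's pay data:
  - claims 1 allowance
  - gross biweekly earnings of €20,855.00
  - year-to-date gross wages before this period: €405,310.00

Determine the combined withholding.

€5,335.87

Canton Income Tax: taxable = €20,855.00 − 1×€240.00 = €20,615.00
  €1,884.80 + 29.96% × (€20,615.00 − €10,600.00) = €1,884.80 + 29.96% × €10,015.00 = €4,885.29
Solidarity Surcharge: cap €416,115.00 − YTD €405,310.00 = €10,805.00 subject; 2.24% × €10,805.00 = €242.03
Pension Levy: 1% × €20,855.00 = €208.55
Total: €4,885.29 + €242.03 + €208.55 = €5,335.87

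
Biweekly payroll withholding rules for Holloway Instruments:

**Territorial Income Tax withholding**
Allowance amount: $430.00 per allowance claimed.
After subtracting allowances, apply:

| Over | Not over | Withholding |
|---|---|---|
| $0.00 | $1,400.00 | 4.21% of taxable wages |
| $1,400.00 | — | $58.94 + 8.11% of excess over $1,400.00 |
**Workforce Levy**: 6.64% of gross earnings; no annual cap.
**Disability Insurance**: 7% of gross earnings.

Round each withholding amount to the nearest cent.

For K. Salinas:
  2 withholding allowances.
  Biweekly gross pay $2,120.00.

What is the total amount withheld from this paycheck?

Territorial Income Tax: taxable = $2,120.00 − 2×$430.00 = $1,260.00
  4.21% × $1,260.00 = $53.05
Workforce Levy: 6.64% × $2,120.00 = $140.77
Disability Insurance: 7% × $2,120.00 = $148.40
Total: $53.05 + $140.77 + $148.40 = $342.22

$342.22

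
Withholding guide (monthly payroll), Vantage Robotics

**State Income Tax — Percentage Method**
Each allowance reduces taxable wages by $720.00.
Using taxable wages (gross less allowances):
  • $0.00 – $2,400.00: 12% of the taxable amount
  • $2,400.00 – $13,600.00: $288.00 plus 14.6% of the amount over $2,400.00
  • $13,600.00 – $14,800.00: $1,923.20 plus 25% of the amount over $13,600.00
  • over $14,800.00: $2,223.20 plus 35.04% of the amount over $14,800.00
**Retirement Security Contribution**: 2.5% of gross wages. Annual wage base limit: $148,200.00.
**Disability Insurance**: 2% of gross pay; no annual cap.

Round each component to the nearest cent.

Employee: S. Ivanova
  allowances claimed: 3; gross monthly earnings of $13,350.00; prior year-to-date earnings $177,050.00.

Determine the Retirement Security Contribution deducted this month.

$0.00

Retirement Security Contribution: YTD $177,050.00 ≥ cap $148,200.00 → $0.00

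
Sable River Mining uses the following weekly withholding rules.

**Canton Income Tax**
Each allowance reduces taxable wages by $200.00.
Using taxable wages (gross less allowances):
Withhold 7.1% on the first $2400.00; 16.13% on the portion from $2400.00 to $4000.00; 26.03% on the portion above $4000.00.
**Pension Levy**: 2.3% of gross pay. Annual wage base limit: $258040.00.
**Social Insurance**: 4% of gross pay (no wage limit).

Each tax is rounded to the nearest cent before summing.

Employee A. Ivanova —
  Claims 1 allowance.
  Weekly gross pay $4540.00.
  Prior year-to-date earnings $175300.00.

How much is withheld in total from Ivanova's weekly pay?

$803.00

Canton Income Tax: taxable = $4540.00 − 1×$200.00 = $4340.00
  $428.48 + 26.03% × ($4340.00 − $4000.00) = $428.48 + 26.03% × $340.00 = $516.98
Pension Levy: 2.3% × $4540.00 = $104.42
Social Insurance: 4% × $4540.00 = $181.60
Total: $516.98 + $104.42 + $181.60 = $803.00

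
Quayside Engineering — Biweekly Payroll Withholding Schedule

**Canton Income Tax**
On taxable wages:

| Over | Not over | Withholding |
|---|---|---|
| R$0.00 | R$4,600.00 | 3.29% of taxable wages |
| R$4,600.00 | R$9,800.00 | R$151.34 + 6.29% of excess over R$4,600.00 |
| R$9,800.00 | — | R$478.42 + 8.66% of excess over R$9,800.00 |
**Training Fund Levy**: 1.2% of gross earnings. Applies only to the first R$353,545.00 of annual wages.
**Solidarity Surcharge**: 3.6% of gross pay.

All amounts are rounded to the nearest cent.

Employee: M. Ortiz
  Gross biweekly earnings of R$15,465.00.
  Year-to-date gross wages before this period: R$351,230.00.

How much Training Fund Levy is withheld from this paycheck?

R$27.78

Training Fund Levy: cap R$353,545.00 − YTD R$351,230.00 = R$2,315.00 subject; 1.2% × R$2,315.00 = R$27.78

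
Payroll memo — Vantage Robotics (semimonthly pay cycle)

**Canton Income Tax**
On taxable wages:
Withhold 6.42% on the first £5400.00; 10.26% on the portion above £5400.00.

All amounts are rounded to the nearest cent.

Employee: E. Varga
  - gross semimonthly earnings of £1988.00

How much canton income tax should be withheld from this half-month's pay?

£127.63

Canton Income Tax: taxable = £1988.00
  6.42% × £1988.00 = £127.63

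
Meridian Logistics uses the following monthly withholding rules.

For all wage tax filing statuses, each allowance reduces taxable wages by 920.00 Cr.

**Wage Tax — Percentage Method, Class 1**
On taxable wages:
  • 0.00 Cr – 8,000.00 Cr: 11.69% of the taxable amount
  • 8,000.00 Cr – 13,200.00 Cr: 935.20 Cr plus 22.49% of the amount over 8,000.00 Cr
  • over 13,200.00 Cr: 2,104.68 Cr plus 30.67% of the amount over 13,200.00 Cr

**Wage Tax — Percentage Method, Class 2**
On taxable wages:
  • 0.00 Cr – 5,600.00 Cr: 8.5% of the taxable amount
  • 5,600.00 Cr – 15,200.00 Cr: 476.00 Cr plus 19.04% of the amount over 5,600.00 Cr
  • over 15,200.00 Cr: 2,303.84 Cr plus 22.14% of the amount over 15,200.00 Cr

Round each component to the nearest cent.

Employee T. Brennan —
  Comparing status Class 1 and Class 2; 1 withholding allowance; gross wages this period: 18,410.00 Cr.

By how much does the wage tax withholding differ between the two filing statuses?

Wage Tax (Class 1): taxable = 18,410.00 Cr − 1×920.00 Cr = 17,490.00 Cr
  2,104.68 Cr + 30.67% × (17,490.00 Cr − 13,200.00 Cr) = 2,104.68 Cr + 30.67% × 4,290.00 Cr = 3,420.42 Cr
Wage Tax (Class 2): taxable = 18,410.00 Cr − 1×920.00 Cr = 17,490.00 Cr
  2,303.84 Cr + 22.14% × (17,490.00 Cr − 15,200.00 Cr) = 2,303.84 Cr + 22.14% × 2,290.00 Cr = 2,810.85 Cr
Difference: |3,420.42 Cr − 2,810.85 Cr| = 609.57 Cr (higher under Class 1)

609.57 Cr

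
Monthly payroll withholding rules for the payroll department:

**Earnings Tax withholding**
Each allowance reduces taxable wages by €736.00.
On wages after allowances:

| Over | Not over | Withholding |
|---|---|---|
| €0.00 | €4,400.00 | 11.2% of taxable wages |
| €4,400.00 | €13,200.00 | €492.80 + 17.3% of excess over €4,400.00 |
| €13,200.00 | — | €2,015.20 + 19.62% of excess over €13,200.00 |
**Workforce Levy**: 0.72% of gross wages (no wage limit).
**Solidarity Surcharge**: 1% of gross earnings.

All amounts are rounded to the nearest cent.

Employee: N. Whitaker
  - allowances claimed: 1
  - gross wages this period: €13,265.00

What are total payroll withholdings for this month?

€2,127.28

Earnings Tax: taxable = €13,265.00 − 1×€736.00 = €12,529.00
  €492.80 + 17.3% × (€12,529.00 − €4,400.00) = €492.80 + 17.3% × €8,129.00 = €1,899.12
Workforce Levy: 0.72% × €13,265.00 = €95.51
Solidarity Surcharge: 1% × €13,265.00 = €132.65
Total: €1,899.12 + €95.51 + €132.65 = €2,127.28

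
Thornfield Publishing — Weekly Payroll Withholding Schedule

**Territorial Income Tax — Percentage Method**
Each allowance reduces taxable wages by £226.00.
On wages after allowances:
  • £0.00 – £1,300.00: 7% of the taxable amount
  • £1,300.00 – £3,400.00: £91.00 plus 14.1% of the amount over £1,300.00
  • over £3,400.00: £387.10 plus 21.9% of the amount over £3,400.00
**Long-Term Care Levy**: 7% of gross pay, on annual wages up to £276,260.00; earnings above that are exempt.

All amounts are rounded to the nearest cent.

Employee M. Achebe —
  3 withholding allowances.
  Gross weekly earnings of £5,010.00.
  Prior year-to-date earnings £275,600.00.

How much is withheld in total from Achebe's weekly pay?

£637.41

Territorial Income Tax: taxable = £5,010.00 − 3×£226.00 = £4,332.00
  £387.10 + 21.9% × (£4,332.00 − £3,400.00) = £387.10 + 21.9% × £932.00 = £591.21
Long-Term Care Levy: cap £276,260.00 − YTD £275,600.00 = £660.00 subject; 7% × £660.00 = £46.20
Total: £591.21 + £46.20 = £637.41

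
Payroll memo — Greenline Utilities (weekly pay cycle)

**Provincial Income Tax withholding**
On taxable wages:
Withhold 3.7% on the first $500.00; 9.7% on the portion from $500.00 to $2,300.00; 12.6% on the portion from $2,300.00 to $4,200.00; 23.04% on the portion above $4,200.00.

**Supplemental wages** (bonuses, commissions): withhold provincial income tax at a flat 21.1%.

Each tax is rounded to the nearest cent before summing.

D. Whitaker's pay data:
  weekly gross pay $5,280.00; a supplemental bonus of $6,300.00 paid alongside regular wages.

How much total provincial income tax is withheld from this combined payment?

Provincial Income Tax: taxable = $5,280.00
  $432.50 + 23.04% × ($5,280.00 − $4,200.00) = $432.50 + 23.04% × $1,080.00 = $681.33
Supplemental (21.1% flat on bonus): 21.1% × $6,300.00 = $1,329.30
Total provincial income tax: $681.33 + $1,329.30 = $2,010.63

$2,010.63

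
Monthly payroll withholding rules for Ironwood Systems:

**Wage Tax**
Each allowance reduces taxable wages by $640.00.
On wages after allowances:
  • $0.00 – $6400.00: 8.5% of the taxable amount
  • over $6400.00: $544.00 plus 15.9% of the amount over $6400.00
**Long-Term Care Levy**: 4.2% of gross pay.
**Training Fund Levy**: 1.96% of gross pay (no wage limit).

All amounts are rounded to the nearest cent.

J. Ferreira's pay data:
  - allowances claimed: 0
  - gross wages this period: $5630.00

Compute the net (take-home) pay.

Wage Tax: taxable = $5630.00
  8.5% × $5630.00 = $478.55
Long-Term Care Levy: 4.2% × $5630.00 = $236.46
Training Fund Levy: 1.96% × $5630.00 = $110.35
Total withheld: $478.55 + $236.46 + $110.35 = $825.36
Net pay: $5630.00 − $825.36 = $4804.64

$4804.64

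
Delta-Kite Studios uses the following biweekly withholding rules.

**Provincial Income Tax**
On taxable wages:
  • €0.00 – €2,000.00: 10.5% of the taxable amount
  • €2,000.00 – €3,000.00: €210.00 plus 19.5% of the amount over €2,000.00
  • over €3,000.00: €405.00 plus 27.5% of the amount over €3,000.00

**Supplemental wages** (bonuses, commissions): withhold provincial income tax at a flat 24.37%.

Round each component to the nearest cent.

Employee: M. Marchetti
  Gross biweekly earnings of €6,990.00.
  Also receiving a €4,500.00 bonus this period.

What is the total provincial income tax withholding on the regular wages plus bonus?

Provincial Income Tax: taxable = €6,990.00
  €405.00 + 27.5% × (€6,990.00 − €3,000.00) = €405.00 + 27.5% × €3,990.00 = €1,502.25
Supplemental (24.37% flat on bonus): 24.37% × €4,500.00 = €1,096.65
Total provincial income tax: €1,502.25 + €1,096.65 = €2,598.90

€2,598.90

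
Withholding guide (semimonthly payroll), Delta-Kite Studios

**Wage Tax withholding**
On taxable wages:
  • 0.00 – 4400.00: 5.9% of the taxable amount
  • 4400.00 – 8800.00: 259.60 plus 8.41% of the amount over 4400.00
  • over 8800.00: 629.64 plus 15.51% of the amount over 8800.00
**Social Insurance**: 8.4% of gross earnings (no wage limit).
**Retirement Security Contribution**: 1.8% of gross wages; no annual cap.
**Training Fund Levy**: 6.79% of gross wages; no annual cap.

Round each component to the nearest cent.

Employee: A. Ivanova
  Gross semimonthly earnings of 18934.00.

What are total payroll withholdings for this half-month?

5418.31

Wage Tax: taxable = 18934.00
  629.64 + 15.51% × (18934.00 − 8800.00) = 629.64 + 15.51% × 10134.00 = 2201.42
Social Insurance: 8.4% × 18934.00 = 1590.46
Retirement Security Contribution: 1.8% × 18934.00 = 340.81
Training Fund Levy: 6.79% × 18934.00 = 1285.62
Total: 2201.42 + 1590.46 + 340.81 + 1285.62 = 5418.31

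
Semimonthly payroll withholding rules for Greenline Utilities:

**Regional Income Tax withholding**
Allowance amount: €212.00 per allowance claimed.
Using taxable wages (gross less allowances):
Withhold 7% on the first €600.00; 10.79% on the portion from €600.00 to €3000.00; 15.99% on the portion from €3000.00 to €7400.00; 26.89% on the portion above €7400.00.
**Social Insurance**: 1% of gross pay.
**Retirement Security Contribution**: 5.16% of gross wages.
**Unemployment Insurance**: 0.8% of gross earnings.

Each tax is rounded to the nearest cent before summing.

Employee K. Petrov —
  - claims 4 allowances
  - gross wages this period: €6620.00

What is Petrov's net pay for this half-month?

€5415.05

Regional Income Tax: taxable = €6620.00 − 4×€212.00 = €5772.00
  €300.96 + 15.99% × (€5772.00 − €3000.00) = €300.96 + 15.99% × €2772.00 = €744.20
Social Insurance: 1% × €6620.00 = €66.20
Retirement Security Contribution: 5.16% × €6620.00 = €341.59
Unemployment Insurance: 0.8% × €6620.00 = €52.96
Total withheld: €744.20 + €66.20 + €341.59 + €52.96 = €1204.95
Net pay: €6620.00 − €1204.95 = €5415.05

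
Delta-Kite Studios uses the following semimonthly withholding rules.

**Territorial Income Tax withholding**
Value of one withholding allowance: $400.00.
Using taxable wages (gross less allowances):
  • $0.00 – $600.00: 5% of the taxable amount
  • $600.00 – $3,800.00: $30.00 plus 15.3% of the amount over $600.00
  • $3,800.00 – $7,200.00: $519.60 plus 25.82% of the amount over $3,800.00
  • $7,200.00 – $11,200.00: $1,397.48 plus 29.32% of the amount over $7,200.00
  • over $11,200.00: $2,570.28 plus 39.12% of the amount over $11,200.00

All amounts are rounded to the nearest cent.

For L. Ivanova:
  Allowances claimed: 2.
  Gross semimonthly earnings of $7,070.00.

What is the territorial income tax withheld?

$1,157.35

Territorial Income Tax: taxable = $7,070.00 − 2×$400.00 = $6,270.00
  $519.60 + 25.82% × ($6,270.00 − $3,800.00) = $519.60 + 25.82% × $2,470.00 = $1,157.35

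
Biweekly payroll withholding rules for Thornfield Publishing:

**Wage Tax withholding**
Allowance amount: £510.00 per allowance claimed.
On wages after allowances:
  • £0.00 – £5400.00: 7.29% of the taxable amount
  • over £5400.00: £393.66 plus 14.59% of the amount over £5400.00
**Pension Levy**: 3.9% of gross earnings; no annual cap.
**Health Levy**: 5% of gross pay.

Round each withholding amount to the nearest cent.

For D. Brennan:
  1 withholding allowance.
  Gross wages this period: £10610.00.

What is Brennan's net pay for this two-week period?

£8586.32

Wage Tax: taxable = £10610.00 − 1×£510.00 = £10100.00
  £393.66 + 14.59% × (£10100.00 − £5400.00) = £393.66 + 14.59% × £4700.00 = £1079.39
Pension Levy: 3.9% × £10610.00 = £413.79
Health Levy: 5% × £10610.00 = £530.50
Total withheld: £1079.39 + £413.79 + £530.50 = £2023.68
Net pay: £10610.00 − £2023.68 = £8586.32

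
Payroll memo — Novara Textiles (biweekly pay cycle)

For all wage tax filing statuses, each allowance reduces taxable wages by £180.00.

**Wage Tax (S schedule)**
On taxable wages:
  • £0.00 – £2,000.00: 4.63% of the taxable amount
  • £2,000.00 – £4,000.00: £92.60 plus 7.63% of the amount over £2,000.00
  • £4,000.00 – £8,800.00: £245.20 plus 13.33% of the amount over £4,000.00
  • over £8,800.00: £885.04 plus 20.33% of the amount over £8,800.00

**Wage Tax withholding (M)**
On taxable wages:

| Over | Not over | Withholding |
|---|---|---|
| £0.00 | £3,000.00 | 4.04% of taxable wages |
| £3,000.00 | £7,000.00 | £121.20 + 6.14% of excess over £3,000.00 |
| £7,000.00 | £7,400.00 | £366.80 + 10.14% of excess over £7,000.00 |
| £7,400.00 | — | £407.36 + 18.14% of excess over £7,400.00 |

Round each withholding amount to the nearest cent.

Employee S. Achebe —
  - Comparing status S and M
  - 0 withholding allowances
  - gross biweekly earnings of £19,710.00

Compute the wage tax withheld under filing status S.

£3,103.04

Wage Tax (S): taxable = £19,710.00
  £885.04 + 20.33% × (£19,710.00 − £8,800.00) = £885.04 + 20.33% × £10,910.00 = £3,103.04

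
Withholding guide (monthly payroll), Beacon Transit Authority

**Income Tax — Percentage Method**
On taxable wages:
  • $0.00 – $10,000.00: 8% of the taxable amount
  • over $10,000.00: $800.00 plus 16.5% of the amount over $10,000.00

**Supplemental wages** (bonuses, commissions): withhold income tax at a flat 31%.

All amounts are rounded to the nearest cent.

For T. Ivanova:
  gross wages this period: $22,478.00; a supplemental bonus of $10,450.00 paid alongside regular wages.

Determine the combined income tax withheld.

Income Tax: taxable = $22,478.00
  $800.00 + 16.5% × ($22,478.00 − $10,000.00) = $800.00 + 16.5% × $12,478.00 = $2,858.87
Supplemental (31% flat on bonus): 31% × $10,450.00 = $3,239.50
Total income tax: $2,858.87 + $3,239.50 = $6,098.37

$6,098.37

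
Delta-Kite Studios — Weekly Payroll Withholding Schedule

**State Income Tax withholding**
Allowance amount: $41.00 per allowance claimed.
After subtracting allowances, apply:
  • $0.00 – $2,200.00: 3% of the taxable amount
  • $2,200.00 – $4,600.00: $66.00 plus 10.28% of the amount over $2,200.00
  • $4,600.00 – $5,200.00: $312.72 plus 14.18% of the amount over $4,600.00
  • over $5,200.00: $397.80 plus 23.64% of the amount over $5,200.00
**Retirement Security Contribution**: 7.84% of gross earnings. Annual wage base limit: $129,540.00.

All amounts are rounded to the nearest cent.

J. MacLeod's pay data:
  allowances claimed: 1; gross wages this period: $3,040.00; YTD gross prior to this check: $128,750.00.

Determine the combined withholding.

State Income Tax: taxable = $3,040.00 − 1×$41.00 = $2,999.00
  $66.00 + 10.28% × ($2,999.00 − $2,200.00) = $66.00 + 10.28% × $799.00 = $148.14
Retirement Security Contribution: cap $129,540.00 − YTD $128,750.00 = $790.00 subject; 7.84% × $790.00 = $61.94
Total: $148.14 + $61.94 = $210.08

$210.08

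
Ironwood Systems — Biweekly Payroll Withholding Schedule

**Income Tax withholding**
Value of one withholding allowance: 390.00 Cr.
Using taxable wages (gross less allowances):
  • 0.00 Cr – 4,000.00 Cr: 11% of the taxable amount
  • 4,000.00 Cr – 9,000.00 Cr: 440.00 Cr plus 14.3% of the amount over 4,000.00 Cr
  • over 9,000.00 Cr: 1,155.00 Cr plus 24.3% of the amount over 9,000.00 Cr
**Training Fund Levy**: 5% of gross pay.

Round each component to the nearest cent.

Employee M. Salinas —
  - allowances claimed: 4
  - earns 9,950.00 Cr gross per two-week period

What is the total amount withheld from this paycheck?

1,565.27 Cr

Income Tax: taxable = 9,950.00 Cr − 4×390.00 Cr = 8,390.00 Cr
  440.00 Cr + 14.3% × (8,390.00 Cr − 4,000.00 Cr) = 440.00 Cr + 14.3% × 4,390.00 Cr = 1,067.77 Cr
Training Fund Levy: 5% × 9,950.00 Cr = 497.50 Cr
Total: 1,067.77 Cr + 497.50 Cr = 1,565.27 Cr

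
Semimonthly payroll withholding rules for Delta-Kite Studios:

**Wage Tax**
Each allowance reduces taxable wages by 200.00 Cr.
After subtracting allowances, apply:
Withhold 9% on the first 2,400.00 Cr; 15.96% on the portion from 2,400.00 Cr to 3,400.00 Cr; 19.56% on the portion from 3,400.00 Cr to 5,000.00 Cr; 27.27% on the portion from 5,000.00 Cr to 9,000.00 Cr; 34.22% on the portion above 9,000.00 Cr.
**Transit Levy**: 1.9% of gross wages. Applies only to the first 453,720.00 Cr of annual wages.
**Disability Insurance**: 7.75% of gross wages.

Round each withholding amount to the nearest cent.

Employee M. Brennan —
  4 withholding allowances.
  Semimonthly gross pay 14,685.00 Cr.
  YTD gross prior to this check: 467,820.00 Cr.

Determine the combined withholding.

Wage Tax: taxable = 14,685.00 Cr − 4×200.00 Cr = 13,885.00 Cr
  1,779.36 Cr + 34.22% × (13,885.00 Cr − 9,000.00 Cr) = 1,779.36 Cr + 34.22% × 4,885.00 Cr = 3,451.01 Cr
Transit Levy: YTD 467,820.00 Cr ≥ cap 453,720.00 Cr → 0.00 Cr
Disability Insurance: 7.75% × 14,685.00 Cr = 1,138.09 Cr
Total: 3,451.01 Cr + 0.00 Cr + 1,138.09 Cr = 4,589.10 Cr

4,589.10 Cr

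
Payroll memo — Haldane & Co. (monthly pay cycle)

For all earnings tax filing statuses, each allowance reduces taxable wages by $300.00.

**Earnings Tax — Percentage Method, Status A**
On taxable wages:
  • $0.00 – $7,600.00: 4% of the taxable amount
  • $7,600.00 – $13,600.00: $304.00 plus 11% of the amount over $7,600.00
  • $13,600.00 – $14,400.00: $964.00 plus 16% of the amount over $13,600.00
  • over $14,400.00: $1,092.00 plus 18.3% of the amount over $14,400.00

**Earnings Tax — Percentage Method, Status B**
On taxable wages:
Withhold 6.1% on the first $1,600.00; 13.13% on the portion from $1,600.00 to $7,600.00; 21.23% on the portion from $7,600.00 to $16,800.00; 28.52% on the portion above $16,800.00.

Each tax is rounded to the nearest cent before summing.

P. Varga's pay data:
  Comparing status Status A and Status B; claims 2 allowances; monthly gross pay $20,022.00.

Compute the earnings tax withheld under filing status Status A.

$2,011.03

Earnings Tax (Status A): taxable = $20,022.00 − 2×$300.00 = $19,422.00
  $1,092.00 + 18.3% × ($19,422.00 − $14,400.00) = $1,092.00 + 18.3% × $5,022.00 = $2,011.03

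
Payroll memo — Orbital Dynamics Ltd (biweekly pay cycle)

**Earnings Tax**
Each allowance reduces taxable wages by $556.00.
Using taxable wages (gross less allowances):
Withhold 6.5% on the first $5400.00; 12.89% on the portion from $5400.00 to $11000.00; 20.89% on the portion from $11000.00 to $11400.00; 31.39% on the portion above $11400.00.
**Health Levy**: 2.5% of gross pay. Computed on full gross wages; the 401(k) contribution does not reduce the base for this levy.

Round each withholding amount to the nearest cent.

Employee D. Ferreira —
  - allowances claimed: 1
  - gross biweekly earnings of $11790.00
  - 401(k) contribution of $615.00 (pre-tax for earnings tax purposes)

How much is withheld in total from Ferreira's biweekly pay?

Earnings Tax: taxable = $11790.00 − $615.00 − 1×$556.00 = $10619.00
  $351.00 + 12.89% × ($10619.00 − $5400.00) = $351.00 + 12.89% × $5219.00 = $1023.73
Health Levy: 2.5% × $11790.00 = $294.75
Total: $1023.73 + $294.75 = $1318.48

$1318.48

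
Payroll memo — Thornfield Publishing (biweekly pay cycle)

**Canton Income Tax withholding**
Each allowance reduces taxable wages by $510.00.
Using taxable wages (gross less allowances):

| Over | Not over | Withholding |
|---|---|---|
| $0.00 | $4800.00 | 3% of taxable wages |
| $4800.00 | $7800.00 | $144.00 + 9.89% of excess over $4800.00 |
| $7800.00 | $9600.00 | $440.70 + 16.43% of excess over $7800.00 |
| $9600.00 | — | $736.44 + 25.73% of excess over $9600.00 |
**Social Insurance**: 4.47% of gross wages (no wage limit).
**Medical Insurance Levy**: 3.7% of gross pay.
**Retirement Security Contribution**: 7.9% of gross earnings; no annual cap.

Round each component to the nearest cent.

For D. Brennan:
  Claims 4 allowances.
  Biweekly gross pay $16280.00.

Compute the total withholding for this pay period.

Canton Income Tax: taxable = $16280.00 − 4×$510.00 = $14240.00
  $736.44 + 25.73% × ($14240.00 − $9600.00) = $736.44 + 25.73% × $4640.00 = $1930.31
Social Insurance: 4.47% × $16280.00 = $727.72
Medical Insurance Levy: 3.7% × $16280.00 = $602.36
Retirement Security Contribution: 7.9% × $16280.00 = $1286.12
Total: $1930.31 + $727.72 + $602.36 + $1286.12 = $4546.51

$4546.51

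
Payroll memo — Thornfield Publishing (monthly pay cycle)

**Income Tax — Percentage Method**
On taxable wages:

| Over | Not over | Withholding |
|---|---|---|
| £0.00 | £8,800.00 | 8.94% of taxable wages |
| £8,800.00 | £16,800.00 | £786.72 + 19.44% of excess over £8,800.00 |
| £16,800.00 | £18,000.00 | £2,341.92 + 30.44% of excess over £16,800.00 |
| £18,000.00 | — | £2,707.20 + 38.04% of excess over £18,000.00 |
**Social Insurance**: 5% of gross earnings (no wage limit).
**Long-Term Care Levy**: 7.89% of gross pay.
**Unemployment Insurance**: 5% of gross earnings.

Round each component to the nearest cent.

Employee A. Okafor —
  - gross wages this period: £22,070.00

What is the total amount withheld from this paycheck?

£8,203.75

Income Tax: taxable = £22,070.00
  £2,707.20 + 38.04% × (£22,070.00 − £18,000.00) = £2,707.20 + 38.04% × £4,070.00 = £4,255.43
Social Insurance: 5% × £22,070.00 = £1,103.50
Long-Term Care Levy: 7.89% × £22,070.00 = £1,741.32
Unemployment Insurance: 5% × £22,070.00 = £1,103.50
Total: £4,255.43 + £1,103.50 + £1,741.32 + £1,103.50 = £8,203.75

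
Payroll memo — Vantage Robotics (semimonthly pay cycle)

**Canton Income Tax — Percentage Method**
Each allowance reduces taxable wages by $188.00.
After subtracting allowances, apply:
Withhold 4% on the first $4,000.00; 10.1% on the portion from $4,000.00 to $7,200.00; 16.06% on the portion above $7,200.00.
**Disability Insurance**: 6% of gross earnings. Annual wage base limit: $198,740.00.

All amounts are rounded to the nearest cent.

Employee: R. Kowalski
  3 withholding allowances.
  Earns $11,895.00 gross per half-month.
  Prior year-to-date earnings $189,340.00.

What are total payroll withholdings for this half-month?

$1,710.64

Canton Income Tax: taxable = $11,895.00 − 3×$188.00 = $11,331.00
  $483.20 + 16.06% × ($11,331.00 − $7,200.00) = $483.20 + 16.06% × $4,131.00 = $1,146.64
Disability Insurance: cap $198,740.00 − YTD $189,340.00 = $9,400.00 subject; 6% × $9,400.00 = $564.00
Total: $1,146.64 + $564.00 = $1,710.64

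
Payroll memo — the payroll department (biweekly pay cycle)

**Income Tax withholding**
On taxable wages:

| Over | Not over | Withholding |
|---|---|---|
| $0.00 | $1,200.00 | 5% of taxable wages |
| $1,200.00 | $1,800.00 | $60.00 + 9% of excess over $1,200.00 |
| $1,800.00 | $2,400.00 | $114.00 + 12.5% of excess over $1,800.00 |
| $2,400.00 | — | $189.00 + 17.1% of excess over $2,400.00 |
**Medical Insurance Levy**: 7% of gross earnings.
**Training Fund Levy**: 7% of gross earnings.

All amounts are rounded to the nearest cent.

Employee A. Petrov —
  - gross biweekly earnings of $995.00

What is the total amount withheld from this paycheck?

Income Tax: taxable = $995.00
  5% × $995.00 = $49.75
Medical Insurance Levy: 7% × $995.00 = $69.65
Training Fund Levy: 7% × $995.00 = $69.65
Total: $49.75 + $69.65 + $69.65 = $189.05

$189.05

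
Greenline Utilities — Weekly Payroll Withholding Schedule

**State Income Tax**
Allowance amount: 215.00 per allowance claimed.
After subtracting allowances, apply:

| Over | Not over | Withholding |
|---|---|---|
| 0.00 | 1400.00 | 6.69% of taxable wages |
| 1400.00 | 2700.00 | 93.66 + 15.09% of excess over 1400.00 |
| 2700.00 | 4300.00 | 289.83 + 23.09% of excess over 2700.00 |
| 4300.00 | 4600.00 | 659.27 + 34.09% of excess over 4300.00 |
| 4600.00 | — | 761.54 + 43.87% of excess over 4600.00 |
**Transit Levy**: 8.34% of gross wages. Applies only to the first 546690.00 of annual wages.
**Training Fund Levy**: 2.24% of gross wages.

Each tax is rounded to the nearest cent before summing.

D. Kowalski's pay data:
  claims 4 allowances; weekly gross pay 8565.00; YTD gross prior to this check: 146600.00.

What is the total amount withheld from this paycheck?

State Income Tax: taxable = 8565.00 − 4×215.00 = 7705.00
  761.54 + 43.87% × (7705.00 − 4600.00) = 761.54 + 43.87% × 3105.00 = 2123.70
Transit Levy: 8.34% × 8565.00 = 714.32
Training Fund Levy: 2.24% × 8565.00 = 191.86
Total: 2123.70 + 714.32 + 191.86 = 3029.88

3029.88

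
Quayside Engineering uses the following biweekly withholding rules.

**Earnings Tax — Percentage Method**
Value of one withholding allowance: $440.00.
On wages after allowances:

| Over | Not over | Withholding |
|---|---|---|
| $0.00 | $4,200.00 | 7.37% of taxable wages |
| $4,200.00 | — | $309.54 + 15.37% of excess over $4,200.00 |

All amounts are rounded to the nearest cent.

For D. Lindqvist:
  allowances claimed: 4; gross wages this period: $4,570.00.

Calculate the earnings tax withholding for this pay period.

$207.10

Earnings Tax: taxable = $4,570.00 − 4×$440.00 = $2,810.00
  7.37% × $2,810.00 = $207.10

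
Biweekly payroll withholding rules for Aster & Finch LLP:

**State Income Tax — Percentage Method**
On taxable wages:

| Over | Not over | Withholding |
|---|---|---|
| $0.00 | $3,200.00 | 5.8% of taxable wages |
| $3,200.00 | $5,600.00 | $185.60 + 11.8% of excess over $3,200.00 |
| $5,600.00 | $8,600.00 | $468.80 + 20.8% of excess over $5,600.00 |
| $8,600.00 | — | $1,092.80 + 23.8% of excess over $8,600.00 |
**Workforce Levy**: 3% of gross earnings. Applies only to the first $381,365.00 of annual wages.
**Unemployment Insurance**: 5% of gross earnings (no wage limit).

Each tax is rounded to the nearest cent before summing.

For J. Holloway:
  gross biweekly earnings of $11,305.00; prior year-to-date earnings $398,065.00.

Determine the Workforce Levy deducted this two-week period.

Workforce Levy: YTD $398,065.00 ≥ cap $381,365.00 → $0.00

$0.00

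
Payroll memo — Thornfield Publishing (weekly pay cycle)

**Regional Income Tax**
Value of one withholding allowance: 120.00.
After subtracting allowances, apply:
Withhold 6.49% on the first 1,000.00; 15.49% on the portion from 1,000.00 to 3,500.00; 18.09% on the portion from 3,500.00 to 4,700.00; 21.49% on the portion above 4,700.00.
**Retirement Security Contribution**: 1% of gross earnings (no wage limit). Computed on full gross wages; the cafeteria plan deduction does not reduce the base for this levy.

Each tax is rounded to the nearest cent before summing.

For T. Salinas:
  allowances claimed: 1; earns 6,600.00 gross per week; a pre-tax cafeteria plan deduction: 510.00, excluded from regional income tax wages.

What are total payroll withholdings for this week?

1,008.15

Regional Income Tax: taxable = 6,600.00 − 510.00 − 1×120.00 = 5,970.00
  669.23 + 21.49% × (5,970.00 − 4,700.00) = 669.23 + 21.49% × 1,270.00 = 942.15
Retirement Security Contribution: 1% × 6,600.00 = 66.00
Total: 942.15 + 66.00 = 1,008.15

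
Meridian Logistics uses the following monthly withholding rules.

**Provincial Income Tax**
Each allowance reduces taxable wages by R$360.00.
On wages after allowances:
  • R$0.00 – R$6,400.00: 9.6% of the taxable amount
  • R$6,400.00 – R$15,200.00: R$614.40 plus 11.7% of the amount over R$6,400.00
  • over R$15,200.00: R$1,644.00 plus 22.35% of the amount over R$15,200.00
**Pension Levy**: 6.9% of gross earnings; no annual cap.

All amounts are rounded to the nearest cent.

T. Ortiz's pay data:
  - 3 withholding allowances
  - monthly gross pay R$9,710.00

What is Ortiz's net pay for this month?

R$8,164.70

Provincial Income Tax: taxable = R$9,710.00 − 3×R$360.00 = R$8,630.00
  R$614.40 + 11.7% × (R$8,630.00 − R$6,400.00) = R$614.40 + 11.7% × R$2,230.00 = R$875.31
Pension Levy: 6.9% × R$9,710.00 = R$669.99
Total withheld: R$875.31 + R$669.99 = R$1,545.30
Net pay: R$9,710.00 − R$1,545.30 = R$8,164.70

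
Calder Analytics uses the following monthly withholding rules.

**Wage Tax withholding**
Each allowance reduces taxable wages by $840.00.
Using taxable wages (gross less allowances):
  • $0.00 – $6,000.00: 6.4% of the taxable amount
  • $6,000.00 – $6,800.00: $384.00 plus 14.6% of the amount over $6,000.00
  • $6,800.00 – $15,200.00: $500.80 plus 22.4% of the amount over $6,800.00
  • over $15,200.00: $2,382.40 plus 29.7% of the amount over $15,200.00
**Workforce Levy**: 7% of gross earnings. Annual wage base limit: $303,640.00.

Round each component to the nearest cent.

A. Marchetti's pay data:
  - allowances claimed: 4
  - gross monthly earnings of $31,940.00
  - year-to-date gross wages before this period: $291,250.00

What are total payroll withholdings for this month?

$7,223.56

Wage Tax: taxable = $31,940.00 − 4×$840.00 = $28,580.00
  $2,382.40 + 29.7% × ($28,580.00 − $15,200.00) = $2,382.40 + 29.7% × $13,380.00 = $6,356.26
Workforce Levy: cap $303,640.00 − YTD $291,250.00 = $12,390.00 subject; 7% × $12,390.00 = $867.30
Total: $6,356.26 + $867.30 = $7,223.56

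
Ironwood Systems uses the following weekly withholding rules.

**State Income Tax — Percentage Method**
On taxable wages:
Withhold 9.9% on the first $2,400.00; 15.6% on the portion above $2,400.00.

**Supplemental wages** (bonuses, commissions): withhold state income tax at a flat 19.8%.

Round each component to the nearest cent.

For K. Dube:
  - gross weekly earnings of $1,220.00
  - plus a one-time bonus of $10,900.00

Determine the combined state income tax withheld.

State Income Tax: taxable = $1,220.00
  9.9% × $1,220.00 = $120.78
Supplemental (19.8% flat on bonus): 19.8% × $10,900.00 = $2,158.20
Total state income tax: $120.78 + $2,158.20 = $2,278.98

$2,278.98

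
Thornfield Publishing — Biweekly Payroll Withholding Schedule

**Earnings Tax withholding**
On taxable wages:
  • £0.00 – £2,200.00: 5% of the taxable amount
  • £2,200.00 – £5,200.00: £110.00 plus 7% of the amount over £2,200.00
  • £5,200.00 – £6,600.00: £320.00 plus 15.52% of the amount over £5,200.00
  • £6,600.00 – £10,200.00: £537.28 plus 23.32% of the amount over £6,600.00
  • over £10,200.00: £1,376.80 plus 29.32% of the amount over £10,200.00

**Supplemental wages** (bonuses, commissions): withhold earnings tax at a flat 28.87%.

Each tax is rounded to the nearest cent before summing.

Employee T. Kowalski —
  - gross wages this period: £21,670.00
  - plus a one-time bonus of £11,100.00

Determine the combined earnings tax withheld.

£7,944.37

Earnings Tax: taxable = £21,670.00
  £1,376.80 + 29.32% × (£21,670.00 − £10,200.00) = £1,376.80 + 29.32% × £11,470.00 = £4,739.80
Supplemental (28.87% flat on bonus): 28.87% × £11,100.00 = £3,204.57
Total earnings tax: £4,739.80 + £3,204.57 = £7,944.37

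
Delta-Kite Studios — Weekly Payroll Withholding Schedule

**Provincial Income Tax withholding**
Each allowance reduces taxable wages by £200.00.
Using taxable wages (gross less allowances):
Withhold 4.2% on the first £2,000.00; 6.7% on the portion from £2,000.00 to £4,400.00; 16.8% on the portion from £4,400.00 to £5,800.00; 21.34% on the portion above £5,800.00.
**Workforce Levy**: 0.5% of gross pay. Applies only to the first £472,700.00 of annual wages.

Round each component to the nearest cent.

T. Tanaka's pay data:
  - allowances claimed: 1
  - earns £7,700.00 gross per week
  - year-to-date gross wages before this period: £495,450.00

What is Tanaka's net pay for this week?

£6,857.22

Provincial Income Tax: taxable = £7,700.00 − 1×£200.00 = £7,500.00
  £480.00 + 21.34% × (£7,500.00 − £5,800.00) = £480.00 + 21.34% × £1,700.00 = £842.78
Workforce Levy: YTD £495,450.00 ≥ cap £472,700.00 → £0.00
Total withheld: £842.78 + £0.00 = £842.78
Net pay: £7,700.00 − £842.78 = £6,857.22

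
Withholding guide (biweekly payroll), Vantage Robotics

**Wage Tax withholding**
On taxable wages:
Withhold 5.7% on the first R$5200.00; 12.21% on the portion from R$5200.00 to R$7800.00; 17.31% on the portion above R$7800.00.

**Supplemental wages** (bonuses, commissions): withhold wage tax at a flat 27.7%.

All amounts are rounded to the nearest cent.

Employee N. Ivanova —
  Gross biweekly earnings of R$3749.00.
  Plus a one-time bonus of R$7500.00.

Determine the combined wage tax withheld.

R$2291.19

Wage Tax: taxable = R$3749.00
  5.7% × R$3749.00 = R$213.69
Supplemental (27.7% flat on bonus): 27.7% × R$7500.00 = R$2077.50
Total wage tax: R$213.69 + R$2077.50 = R$2291.19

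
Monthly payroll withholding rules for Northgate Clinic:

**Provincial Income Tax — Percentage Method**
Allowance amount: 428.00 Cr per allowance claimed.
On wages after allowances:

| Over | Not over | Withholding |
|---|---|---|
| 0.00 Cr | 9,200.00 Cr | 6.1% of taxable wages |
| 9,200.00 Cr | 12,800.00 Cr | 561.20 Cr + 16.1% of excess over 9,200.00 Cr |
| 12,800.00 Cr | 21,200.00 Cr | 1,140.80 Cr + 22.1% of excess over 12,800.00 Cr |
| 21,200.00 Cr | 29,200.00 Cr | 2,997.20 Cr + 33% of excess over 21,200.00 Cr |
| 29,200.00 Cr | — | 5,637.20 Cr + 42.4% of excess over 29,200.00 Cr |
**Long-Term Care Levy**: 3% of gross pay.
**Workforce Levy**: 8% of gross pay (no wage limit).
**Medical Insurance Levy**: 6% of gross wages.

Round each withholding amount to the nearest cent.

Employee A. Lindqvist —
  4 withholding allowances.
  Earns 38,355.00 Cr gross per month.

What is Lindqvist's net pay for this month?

Provincial Income Tax: taxable = 38,355.00 Cr − 4×428.00 Cr = 36,643.00 Cr
  5,637.20 Cr + 42.4% × (36,643.00 Cr − 29,200.00 Cr) = 5,637.20 Cr + 42.4% × 7,443.00 Cr = 8,793.03 Cr
Long-Term Care Levy: 3% × 38,355.00 Cr = 1,150.65 Cr
Workforce Levy: 8% × 38,355.00 Cr = 3,068.40 Cr
Medical Insurance Levy: 6% × 38,355.00 Cr = 2,301.30 Cr
Total withheld: 8,793.03 Cr + 1,150.65 Cr + 3,068.40 Cr + 2,301.30 Cr = 15,313.38 Cr
Net pay: 38,355.00 Cr − 15,313.38 Cr = 23,041.62 Cr

23,041.62 Cr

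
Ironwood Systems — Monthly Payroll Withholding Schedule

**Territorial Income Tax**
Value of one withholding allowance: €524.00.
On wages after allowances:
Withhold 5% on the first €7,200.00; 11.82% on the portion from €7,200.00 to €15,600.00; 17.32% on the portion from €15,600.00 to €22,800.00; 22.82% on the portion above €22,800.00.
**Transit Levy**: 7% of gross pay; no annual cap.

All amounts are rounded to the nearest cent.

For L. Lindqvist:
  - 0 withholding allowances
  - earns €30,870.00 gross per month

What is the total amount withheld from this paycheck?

€6,602.39

Territorial Income Tax: taxable = €30,870.00
  €2,599.92 + 22.82% × (€30,870.00 − €22,800.00) = €2,599.92 + 22.82% × €8,070.00 = €4,441.49
Transit Levy: 7% × €30,870.00 = €2,160.90
Total: €4,441.49 + €2,160.90 = €6,602.39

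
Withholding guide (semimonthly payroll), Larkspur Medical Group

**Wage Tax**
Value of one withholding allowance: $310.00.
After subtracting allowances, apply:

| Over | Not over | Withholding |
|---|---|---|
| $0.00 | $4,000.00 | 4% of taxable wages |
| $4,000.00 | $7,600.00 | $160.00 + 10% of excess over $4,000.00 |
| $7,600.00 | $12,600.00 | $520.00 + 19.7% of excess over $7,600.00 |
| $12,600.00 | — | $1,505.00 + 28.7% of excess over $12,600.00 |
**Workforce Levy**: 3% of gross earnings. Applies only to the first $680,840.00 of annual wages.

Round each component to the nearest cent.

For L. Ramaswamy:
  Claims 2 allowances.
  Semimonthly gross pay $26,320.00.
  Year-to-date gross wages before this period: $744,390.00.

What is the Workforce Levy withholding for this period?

Workforce Levy: YTD $744,390.00 ≥ cap $680,840.00 → $0.00

$0.00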